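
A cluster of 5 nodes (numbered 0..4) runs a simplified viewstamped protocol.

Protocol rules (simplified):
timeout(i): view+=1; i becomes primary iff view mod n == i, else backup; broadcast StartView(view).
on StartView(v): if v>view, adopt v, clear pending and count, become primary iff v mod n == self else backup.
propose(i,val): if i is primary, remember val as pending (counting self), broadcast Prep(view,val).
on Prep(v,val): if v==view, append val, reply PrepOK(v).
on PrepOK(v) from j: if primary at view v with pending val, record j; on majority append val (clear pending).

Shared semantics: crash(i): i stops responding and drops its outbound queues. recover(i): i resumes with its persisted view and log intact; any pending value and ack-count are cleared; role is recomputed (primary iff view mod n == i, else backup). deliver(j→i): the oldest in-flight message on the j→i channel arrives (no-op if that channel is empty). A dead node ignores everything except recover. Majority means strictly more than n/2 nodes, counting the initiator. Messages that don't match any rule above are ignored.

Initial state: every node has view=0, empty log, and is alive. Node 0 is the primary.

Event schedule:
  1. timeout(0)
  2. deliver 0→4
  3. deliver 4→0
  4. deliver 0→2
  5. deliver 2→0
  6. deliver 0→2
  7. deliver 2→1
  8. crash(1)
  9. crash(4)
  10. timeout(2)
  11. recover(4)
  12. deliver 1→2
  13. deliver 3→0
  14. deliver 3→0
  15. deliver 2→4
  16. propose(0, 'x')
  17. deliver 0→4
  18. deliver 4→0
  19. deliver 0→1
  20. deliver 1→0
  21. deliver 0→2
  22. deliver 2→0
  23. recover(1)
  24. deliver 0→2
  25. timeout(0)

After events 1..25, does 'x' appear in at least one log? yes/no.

step 1 timeout(0): 0={back,v=1,log=-}
step 2 deliver 0→4: 4={back,v=1,log=-}
step 3 deliver 4→0: —
step 4 deliver 0→2: 2={back,v=1,log=-}
step 5 deliver 2→0: —
step 6 deliver 0→2: —
step 7 deliver 2→1: —
step 8 crash(1): 1={✗back,v=0,log=-}
step 9 crash(4): 4={✗back,v=1,log=-}
step 10 timeout(2): 2={prim,v=2,log=-}
step 11 recover(4): 4={back,v=1,log=-}
step 12 deliver 1→2: —
step 13 deliver 3→0: —
step 14 deliver 3→0: —
step 15 deliver 2→4: 4={back,v=2,log=-}
step 16 propose(0,'x'): —
step 17 deliver 0→4: —
step 18 deliver 4→0: —
step 19 deliver 0→1: —
step 20 deliver 1→0: —
step 21 deliver 0→2: —
step 22 deliver 2→0: 0={back,v=2,log=-}
step 23 recover(1): 1={back,v=0,log=-}
step 24 deliver 0→2: —
step 25 timeout(0): 0={back,v=3,log=-}

no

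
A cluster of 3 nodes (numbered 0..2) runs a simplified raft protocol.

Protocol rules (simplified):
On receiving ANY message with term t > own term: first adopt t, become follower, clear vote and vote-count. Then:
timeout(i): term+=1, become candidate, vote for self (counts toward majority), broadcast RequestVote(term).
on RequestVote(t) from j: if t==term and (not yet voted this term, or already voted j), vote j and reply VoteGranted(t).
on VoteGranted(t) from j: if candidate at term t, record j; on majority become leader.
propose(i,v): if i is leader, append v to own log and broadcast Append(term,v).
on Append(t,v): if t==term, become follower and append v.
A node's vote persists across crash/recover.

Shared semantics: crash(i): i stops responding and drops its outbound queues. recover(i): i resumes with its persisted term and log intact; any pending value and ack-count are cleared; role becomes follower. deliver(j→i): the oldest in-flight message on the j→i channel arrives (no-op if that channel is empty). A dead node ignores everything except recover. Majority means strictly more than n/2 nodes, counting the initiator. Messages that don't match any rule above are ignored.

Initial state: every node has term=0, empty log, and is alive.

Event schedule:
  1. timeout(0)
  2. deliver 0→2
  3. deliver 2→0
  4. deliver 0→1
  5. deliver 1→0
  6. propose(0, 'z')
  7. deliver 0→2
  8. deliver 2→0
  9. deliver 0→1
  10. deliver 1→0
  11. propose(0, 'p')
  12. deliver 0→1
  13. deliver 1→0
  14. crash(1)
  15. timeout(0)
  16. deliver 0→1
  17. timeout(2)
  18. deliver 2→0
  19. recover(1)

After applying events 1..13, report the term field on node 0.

1

e1 timeout(0): 0[cand,t=1,-]
e2 deliver 0→2: 2[foll,t=1,-]
e3 deliver 2→0: 0[lead,t=1,-]
e4 deliver 0→1: 1[foll,t=1,-]
e5 deliver 1→0: ·
e6 propose(0,'z'): 0[lead,t=1,z]
e7 deliver 0→2: 2[foll,t=1,z]
e8 deliver 2→0: ·
e9 deliver 0→1: 1[foll,t=1,z]
e10 deliver 1→0: ·
e11 propose(0,'p'): 0[lead,t=1,z,p]
e12 deliver 0→1: 1[foll,t=1,z,p]
e13 deliver 1→0: ·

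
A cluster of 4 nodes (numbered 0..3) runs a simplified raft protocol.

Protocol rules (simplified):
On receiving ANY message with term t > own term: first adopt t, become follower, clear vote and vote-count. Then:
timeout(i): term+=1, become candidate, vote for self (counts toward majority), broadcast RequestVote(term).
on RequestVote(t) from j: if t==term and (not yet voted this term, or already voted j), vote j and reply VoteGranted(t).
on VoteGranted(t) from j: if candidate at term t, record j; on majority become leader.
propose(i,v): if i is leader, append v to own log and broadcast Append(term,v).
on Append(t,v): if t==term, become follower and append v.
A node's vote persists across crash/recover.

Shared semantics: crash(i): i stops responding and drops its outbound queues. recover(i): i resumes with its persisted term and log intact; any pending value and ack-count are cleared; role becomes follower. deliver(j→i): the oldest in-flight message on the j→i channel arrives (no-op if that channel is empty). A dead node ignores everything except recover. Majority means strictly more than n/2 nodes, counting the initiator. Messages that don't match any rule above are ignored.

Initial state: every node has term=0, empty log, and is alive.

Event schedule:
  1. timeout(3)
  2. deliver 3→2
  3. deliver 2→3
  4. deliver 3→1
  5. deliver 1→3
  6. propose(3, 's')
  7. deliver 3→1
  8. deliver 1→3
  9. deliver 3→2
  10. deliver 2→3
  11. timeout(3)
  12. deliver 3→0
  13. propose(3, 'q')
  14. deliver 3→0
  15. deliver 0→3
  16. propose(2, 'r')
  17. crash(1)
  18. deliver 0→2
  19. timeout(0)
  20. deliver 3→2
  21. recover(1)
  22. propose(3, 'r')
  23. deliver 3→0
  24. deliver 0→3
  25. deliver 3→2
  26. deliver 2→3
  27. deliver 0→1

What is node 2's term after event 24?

2

[1] timeout(3) → N3(cand t1 [-])
[2] deliver 3→2 → N2(foll t1 [-])
[3] deliver 2→3 → ∅
[4] deliver 3→1 → N1(foll t1 [-])
[5] deliver 1→3 → N3(lead t1 [-])
[6] propose(3,'s') → N3(lead t1 [s])
[7] deliver 3→1 → N1(foll t1 [s])
[8] deliver 1→3 → ∅
[9] deliver 3→2 → N2(foll t1 [s])
[10] deliver 2→3 → ∅
[11] timeout(3) → N3(cand t2 [s])
[12] deliver 3→0 → N0(foll t1 [-])
[13] propose(3,'q') → ∅
[14] deliver 3→0 → N0(foll t1 [s])
[15] deliver 0→3 → ∅
[16] propose(2,'r') → ∅
[17] crash(1) → N1(✗foll t1 [s])
[18] deliver 0→2 → ∅
[19] timeout(0) → N0(cand t2 [s])
[20] deliver 3→2 → N2(foll t2 [s])
[21] recover(1) → N1(foll t1 [s])
[22] propose(3,'r') → ∅
[23] deliver 3→0 → ∅
[24] deliver 0→3 → ∅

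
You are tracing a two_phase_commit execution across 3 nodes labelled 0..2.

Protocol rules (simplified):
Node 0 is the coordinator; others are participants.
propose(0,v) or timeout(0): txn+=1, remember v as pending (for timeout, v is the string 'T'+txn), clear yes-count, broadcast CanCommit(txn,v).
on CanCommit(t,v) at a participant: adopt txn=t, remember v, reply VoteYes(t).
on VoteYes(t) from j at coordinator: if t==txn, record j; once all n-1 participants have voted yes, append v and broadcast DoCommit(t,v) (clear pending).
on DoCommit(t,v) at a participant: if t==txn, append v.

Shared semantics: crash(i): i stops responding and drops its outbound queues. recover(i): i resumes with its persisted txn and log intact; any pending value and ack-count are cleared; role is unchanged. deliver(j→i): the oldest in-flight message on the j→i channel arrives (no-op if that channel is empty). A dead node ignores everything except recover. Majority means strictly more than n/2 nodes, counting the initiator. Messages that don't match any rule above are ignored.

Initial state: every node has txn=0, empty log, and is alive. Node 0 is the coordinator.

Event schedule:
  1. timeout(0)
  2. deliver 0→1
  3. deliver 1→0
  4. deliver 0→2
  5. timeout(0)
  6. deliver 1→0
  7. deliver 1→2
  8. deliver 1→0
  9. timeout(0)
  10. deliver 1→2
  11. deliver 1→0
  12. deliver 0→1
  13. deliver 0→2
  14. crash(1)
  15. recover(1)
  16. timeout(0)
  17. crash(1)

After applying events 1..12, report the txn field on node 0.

e1 timeout(0): 0[coor,t=1,-]
e2 deliver 0→1: 1[part,t=1,-]
e3 deliver 1→0: ·
e4 deliver 0→2: 2[part,t=1,-]
e5 timeout(0): 0[coor,t=2,-]
e6 deliver 1→0: ·
e7 deliver 1→2: ·
e8 deliver 1→0: ·
e9 timeout(0): 0[coor,t=3,-]
e10 deliver 1→2: ·
e11 deliver 1→0: ·
e12 deliver 0→1: 1[part,t=2,-]

3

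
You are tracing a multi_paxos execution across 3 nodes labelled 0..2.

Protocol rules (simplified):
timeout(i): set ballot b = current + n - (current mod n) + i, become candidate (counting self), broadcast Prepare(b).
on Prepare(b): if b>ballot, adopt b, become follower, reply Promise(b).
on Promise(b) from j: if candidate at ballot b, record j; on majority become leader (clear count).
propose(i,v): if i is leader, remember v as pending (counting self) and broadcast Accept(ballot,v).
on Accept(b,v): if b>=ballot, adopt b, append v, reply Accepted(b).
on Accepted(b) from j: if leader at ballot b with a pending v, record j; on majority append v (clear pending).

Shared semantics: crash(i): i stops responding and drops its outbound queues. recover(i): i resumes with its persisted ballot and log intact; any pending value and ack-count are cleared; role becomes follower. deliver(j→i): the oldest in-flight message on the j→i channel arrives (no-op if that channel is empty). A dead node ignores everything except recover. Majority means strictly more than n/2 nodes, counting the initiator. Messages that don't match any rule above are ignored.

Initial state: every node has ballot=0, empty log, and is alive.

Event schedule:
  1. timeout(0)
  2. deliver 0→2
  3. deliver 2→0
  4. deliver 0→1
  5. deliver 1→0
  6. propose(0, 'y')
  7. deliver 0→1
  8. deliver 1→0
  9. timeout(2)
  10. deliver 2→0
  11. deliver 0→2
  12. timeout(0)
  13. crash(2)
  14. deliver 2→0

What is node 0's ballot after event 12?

9

step 1 timeout(0): 0={cand,b=3,log=-}
step 2 deliver 0→2: 2={foll,b=3,log=-}
step 3 deliver 2→0: 0={lead,b=3,log=-}
step 4 deliver 0→1: 1={foll,b=3,log=-}
step 5 deliver 1→0: —
step 6 propose(0,'y'): —
step 7 deliver 0→1: 1={foll,b=3,log=y}
step 8 deliver 1→0: 0={lead,b=3,log=y}
step 9 timeout(2): 2={cand,b=8,log=-}
step 10 deliver 2→0: 0={foll,b=8,log=y}
step 11 deliver 0→2: —
step 12 timeout(0): 0={cand,b=9,log=y}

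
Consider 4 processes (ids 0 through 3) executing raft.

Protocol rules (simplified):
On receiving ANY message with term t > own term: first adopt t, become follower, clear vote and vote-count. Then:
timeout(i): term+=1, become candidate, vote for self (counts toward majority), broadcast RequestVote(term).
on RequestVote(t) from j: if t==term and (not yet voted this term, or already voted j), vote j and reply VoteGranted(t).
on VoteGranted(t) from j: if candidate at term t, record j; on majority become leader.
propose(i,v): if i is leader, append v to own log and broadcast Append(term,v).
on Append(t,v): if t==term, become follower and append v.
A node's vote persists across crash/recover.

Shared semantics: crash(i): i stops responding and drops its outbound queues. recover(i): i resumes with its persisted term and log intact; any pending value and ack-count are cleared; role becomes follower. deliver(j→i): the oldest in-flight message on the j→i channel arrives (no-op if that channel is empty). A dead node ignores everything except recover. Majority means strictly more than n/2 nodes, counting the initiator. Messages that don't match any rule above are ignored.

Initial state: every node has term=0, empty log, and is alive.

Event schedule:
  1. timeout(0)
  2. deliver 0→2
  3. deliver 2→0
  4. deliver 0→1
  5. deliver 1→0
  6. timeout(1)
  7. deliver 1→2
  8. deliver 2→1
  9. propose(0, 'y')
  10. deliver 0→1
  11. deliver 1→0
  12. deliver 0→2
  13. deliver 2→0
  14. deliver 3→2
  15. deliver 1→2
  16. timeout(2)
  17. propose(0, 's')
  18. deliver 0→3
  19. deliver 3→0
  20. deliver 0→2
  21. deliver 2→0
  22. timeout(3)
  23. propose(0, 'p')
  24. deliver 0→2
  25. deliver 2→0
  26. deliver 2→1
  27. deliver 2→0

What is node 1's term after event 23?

after 1 — timeout(0): n0:cand/t1/[-]
after 2 — deliver 0→2: n2:foll/t1/[-]
after 3 — deliver 2→0: ·
after 4 — deliver 0→1: n1:foll/t1/[-]
after 5 — deliver 1→0: n0:lead/t1/[-]
after 6 — timeout(1): n1:cand/t2/[-]
after 7 — deliver 1→2: n2:foll/t2/[-]
after 8 — deliver 2→1: ·
after 9 — propose(0,'y'): n0:lead/t1/[y]
after 10 — deliver 0→1: ·
after 11 — deliver 1→0: n0:foll/t2/[y]
after 12 — deliver 0→2: ·
after 13 — deliver 2→0: ·
after 14 — deliver 3→2: ·
after 15 — deliver 1→2: ·
after 16 — timeout(2): n2:cand/t3/[-]
after 17 — propose(0,'s'): ·
after 18 — deliver 0→3: n3:foll/t1/[-]
after 19 — deliver 3→0: ·
after 20 — deliver 0→2: ·
after 21 — deliver 2→0: n0:foll/t3/[y]
after 22 — timeout(3): n3:cand/t2/[-]
after 23 — propose(0,'p'): ·

2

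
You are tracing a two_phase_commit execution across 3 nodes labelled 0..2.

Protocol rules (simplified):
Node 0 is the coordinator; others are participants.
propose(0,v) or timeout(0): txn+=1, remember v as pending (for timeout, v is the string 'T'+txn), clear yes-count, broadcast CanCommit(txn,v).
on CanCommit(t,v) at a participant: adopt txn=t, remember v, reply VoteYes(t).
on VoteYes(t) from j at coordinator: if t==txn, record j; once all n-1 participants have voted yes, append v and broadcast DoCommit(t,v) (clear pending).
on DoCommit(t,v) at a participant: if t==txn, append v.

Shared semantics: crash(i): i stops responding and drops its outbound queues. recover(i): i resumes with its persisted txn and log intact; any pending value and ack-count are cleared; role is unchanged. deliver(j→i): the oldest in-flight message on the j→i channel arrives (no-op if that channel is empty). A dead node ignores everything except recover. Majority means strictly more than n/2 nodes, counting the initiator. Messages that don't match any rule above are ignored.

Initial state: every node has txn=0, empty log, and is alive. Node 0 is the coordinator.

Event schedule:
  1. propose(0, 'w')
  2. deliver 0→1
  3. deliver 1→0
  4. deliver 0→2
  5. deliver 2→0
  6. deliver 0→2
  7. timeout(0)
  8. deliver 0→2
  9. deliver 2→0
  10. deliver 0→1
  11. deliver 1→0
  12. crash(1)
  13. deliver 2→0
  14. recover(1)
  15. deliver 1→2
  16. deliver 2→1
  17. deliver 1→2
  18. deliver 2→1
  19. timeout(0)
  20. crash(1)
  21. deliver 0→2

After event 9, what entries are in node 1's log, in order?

empty

step 1 propose(0,'w'): 0={coor,t=1,log=-}
step 2 deliver 0→1: 1={part,t=1,log=-}
step 3 deliver 1→0: —
step 4 deliver 0→2: 2={part,t=1,log=-}
step 5 deliver 2→0: 0={coor,t=1,log=w}
step 6 deliver 0→2: 2={part,t=1,log=w}
step 7 timeout(0): 0={coor,t=2,log=w}
step 8 deliver 0→2: 2={part,t=2,log=w}
step 9 deliver 2→0: —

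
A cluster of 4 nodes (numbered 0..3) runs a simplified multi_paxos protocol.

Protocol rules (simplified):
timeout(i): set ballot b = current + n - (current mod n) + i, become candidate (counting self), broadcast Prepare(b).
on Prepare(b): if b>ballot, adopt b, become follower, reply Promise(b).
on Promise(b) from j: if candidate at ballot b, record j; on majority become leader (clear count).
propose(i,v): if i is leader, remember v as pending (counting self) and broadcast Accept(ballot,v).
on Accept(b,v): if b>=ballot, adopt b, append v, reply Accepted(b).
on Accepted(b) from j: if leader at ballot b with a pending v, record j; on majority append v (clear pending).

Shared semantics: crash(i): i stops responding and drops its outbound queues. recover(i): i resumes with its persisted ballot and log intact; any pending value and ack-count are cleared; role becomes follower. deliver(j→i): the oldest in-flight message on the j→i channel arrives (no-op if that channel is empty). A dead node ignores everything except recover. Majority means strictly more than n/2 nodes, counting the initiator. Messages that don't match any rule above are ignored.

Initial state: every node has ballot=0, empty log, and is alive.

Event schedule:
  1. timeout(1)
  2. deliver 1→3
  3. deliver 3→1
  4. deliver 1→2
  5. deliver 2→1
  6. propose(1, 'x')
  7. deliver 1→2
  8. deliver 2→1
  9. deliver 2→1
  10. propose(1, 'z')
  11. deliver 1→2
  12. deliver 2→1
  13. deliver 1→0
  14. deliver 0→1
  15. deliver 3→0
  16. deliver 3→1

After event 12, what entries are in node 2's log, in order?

x,z

after 1 — timeout(1): n1:cand/b5/[-]
after 2 — deliver 1→3: n3:foll/b5/[-]
after 3 — deliver 3→1: ·
after 4 — deliver 1→2: n2:foll/b5/[-]
after 5 — deliver 2→1: n1:lead/b5/[-]
after 6 — propose(1,'x'): ·
after 7 — deliver 1→2: n2:foll/b5/[x]
after 8 — deliver 2→1: ·
after 9 — deliver 2→1: ·
after 10 — propose(1,'z'): ·
after 11 — deliver 1→2: n2:foll/b5/[x,z]
after 12 — deliver 2→1: ·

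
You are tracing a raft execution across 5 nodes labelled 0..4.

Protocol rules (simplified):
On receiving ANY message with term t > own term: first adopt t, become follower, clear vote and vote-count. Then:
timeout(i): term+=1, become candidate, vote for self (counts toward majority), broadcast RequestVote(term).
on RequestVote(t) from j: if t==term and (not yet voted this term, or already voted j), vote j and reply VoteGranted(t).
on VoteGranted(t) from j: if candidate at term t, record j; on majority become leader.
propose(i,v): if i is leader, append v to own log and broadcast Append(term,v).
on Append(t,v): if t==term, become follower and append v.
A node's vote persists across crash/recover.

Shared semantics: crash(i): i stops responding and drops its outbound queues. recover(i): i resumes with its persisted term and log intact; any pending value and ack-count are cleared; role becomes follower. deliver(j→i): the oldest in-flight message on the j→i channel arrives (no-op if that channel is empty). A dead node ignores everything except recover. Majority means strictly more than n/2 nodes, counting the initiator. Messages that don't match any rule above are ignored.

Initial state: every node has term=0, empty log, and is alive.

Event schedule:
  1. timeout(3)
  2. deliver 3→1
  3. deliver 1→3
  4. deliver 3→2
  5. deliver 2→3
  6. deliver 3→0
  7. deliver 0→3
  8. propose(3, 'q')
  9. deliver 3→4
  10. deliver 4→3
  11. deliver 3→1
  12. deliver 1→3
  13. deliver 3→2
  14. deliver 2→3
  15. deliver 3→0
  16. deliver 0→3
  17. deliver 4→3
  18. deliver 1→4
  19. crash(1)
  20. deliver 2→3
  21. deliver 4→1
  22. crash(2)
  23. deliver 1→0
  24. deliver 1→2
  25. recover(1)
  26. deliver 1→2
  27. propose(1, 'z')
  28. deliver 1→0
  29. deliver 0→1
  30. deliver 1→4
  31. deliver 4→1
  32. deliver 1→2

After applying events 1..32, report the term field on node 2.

after 1 — timeout(3): n3:cand/t1/[-]
after 2 — deliver 3→1: n1:foll/t1/[-]
after 3 — deliver 1→3: ·
after 4 — deliver 3→2: n2:foll/t1/[-]
after 5 — deliver 2→3: n3:lead/t1/[-]
after 6 — deliver 3→0: n0:foll/t1/[-]
after 7 — deliver 0→3: ·
after 8 — propose(3,'q'): n3:lead/t1/[q]
after 9 — deliver 3→4: n4:foll/t1/[-]
after 10 — deliver 4→3: ·
after 11 — deliver 3→1: n1:foll/t1/[q]
after 12 — deliver 1→3: ·
after 13 — deliver 3→2: n2:foll/t1/[q]
after 14 — deliver 2→3: ·
after 15 — deliver 3→0: n0:foll/t1/[q]
after 16 — deliver 0→3: ·
after 17 — deliver 4→3: ·
after 18 — deliver 1→4: ·
after 19 — crash(1): n1:✗foll/t1/[q]
after 20 — deliver 2→3: ·
after 21 — deliver 4→1: ·
after 22 — crash(2): n2:✗foll/t1/[q]
after 23 — deliver 1→0: ·
after 24 — deliver 1→2: ·
after 25 — recover(1): n1:foll/t1/[q]
after 26 — deliver 1→2: ·
after 27 — propose(1,'z'): ·
after 28 — deliver 1→0: ·
after 29 — deliver 0→1: ·
after 30 — deliver 1→4: ·
after 31 — deliver 4→1: ·
after 32 — deliver 1→2: ·

1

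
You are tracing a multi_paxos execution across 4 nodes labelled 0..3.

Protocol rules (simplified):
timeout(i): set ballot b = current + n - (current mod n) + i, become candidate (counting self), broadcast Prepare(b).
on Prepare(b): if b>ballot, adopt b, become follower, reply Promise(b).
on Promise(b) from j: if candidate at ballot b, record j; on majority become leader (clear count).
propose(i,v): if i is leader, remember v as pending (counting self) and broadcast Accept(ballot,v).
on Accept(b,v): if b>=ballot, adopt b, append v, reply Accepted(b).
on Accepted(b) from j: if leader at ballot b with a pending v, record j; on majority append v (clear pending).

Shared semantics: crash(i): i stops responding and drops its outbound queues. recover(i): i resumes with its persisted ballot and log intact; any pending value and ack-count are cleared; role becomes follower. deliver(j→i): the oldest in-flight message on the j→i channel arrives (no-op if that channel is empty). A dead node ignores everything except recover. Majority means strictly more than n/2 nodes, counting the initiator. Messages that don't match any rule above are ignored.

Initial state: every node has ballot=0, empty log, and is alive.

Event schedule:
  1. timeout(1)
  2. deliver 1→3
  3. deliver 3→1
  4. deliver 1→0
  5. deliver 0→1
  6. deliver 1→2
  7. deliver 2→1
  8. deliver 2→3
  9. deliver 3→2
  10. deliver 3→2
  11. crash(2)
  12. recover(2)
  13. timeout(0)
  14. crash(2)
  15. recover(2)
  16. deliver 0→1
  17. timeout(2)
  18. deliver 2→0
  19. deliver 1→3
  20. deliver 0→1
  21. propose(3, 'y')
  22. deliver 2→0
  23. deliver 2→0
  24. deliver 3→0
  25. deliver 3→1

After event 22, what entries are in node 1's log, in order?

empty

e1 timeout(1): 1[cand,b=5,-]
e2 deliver 1→3: 3[foll,b=5,-]
e3 deliver 3→1: ·
e4 deliver 1→0: 0[foll,b=5,-]
e5 deliver 0→1: 1[lead,b=5,-]
e6 deliver 1→2: 2[foll,b=5,-]
e7 deliver 2→1: ·
e8 deliver 2→3: ·
e9 deliver 3→2: ·
e10 deliver 3→2: ·
e11 crash(2): 2[✗foll,b=5,-]
e12 recover(2): 2[foll,b=5,-]
e13 timeout(0): 0[cand,b=8,-]
e14 crash(2): 2[✗foll,b=5,-]
e15 recover(2): 2[foll,b=5,-]
e16 deliver 0→1: 1[foll,b=8,-]
e17 timeout(2): 2[cand,b=10,-]
e18 deliver 2→0: 0[foll,b=10,-]
e19 deliver 1→3: ·
e20 deliver 0→1: ·
e21 propose(3,'y'): ·
e22 deliver 2→0: ·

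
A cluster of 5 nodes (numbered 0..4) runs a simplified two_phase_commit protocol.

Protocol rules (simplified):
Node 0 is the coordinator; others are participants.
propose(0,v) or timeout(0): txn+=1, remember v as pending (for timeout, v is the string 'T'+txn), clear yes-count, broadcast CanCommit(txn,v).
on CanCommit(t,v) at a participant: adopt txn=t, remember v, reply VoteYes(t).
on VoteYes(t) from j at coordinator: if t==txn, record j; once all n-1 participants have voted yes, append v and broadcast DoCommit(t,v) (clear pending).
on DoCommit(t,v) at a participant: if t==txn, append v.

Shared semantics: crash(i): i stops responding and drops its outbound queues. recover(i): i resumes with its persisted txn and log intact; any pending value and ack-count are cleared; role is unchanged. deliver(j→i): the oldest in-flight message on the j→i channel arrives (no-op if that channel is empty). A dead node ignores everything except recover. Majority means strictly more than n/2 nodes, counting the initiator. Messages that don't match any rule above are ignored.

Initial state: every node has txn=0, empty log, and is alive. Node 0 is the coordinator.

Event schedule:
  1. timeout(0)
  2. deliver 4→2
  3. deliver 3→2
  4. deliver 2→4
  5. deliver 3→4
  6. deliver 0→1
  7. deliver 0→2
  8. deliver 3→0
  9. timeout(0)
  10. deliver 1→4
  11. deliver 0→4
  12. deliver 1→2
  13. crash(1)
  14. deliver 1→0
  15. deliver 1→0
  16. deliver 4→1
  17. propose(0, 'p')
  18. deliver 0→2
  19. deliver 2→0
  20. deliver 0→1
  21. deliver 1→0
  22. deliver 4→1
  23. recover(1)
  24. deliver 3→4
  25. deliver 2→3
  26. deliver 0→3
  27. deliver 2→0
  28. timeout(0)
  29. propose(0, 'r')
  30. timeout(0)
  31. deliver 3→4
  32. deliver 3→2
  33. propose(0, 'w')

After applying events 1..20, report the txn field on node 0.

3

1. timeout(0):  <0:coor t1 ->
2. deliver 4→2:  nop
3. deliver 3→2:  nop
4. deliver 2→4:  nop
5. deliver 3→4:  nop
6. deliver 0→1:  <1:part t1 ->
7. deliver 0→2:  <2:part t1 ->
8. deliver 3→0:  nop
9. timeout(0):  <0:coor t2 ->
10. deliver 1→4:  nop
11. deliver 0→4:  <4:part t1 ->
12. deliver 1→2:  nop
13. crash(1):  <1:✗part t1 ->
14. deliver 1→0:  nop
15. deliver 1→0:  nop
16. deliver 4→1:  nop
17. propose(0,'p'):  <0:coor t3 ->
18. deliver 0→2:  <2:part t2 ->
19. deliver 2→0:  nop
20. deliver 0→1:  nop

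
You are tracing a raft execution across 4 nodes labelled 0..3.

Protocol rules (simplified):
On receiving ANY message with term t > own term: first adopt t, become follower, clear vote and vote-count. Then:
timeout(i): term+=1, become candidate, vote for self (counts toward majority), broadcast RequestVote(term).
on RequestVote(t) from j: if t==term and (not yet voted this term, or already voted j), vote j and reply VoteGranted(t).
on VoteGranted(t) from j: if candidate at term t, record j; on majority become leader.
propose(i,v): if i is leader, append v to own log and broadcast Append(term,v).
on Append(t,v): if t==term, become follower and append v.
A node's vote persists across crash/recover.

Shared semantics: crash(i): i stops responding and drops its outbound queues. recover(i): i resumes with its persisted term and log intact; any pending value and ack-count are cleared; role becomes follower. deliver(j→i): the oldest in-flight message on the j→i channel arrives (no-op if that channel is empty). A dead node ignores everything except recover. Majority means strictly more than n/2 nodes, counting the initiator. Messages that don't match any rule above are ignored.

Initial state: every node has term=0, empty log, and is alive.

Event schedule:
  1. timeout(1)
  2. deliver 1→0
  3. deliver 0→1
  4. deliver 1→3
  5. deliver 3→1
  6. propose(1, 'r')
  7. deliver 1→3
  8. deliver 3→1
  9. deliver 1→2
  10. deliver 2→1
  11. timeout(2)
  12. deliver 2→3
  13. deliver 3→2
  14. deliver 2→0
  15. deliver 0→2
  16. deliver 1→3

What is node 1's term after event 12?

e1 timeout(1): 1[cand,t=1,-]
e2 deliver 1→0: 0[foll,t=1,-]
e3 deliver 0→1: ·
e4 deliver 1→3: 3[foll,t=1,-]
e5 deliver 3→1: 1[lead,t=1,-]
e6 propose(1,'r'): 1[lead,t=1,r]
e7 deliver 1→3: 3[foll,t=1,r]
e8 deliver 3→1: ·
e9 deliver 1→2: 2[foll,t=1,-]
e10 deliver 2→1: ·
e11 timeout(2): 2[cand,t=2,-]
e12 deliver 2→3: 3[foll,t=2,r]

1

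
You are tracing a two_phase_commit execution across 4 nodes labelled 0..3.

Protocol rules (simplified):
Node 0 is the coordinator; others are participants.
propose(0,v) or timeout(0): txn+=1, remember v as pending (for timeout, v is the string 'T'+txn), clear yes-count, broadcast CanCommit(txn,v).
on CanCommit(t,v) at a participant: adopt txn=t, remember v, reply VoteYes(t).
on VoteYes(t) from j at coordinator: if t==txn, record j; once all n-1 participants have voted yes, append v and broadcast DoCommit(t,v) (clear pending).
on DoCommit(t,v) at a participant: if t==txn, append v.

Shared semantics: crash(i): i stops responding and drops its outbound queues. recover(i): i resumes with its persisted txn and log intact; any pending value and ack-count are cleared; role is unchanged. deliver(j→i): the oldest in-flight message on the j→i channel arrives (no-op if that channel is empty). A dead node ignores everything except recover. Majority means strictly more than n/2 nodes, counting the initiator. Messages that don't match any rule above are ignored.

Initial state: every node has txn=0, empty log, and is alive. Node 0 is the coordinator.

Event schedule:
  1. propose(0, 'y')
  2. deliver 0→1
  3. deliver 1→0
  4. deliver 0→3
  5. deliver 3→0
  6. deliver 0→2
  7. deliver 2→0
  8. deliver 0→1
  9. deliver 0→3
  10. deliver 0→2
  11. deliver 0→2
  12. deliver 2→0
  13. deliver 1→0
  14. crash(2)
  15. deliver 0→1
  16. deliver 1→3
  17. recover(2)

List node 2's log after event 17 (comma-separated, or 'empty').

y

step 1 propose(0,'y'): 0={coor,t=1,log=-}
step 2 deliver 0→1: 1={part,t=1,log=-}
step 3 deliver 1→0: —
step 4 deliver 0→3: 3={part,t=1,log=-}
step 5 deliver 3→0: —
step 6 deliver 0→2: 2={part,t=1,log=-}
step 7 deliver 2→0: 0={coor,t=1,log=y}
step 8 deliver 0→1: 1={part,t=1,log=y}
step 9 deliver 0→3: 3={part,t=1,log=y}
step 10 deliver 0→2: 2={part,t=1,log=y}
step 11 deliver 0→2: —
step 12 deliver 2→0: —
step 13 deliver 1→0: —
step 14 crash(2): 2={✗part,t=1,log=y}
step 15 deliver 0→1: —
step 16 deliver 1→3: —
step 17 recover(2): 2={part,t=1,log=y}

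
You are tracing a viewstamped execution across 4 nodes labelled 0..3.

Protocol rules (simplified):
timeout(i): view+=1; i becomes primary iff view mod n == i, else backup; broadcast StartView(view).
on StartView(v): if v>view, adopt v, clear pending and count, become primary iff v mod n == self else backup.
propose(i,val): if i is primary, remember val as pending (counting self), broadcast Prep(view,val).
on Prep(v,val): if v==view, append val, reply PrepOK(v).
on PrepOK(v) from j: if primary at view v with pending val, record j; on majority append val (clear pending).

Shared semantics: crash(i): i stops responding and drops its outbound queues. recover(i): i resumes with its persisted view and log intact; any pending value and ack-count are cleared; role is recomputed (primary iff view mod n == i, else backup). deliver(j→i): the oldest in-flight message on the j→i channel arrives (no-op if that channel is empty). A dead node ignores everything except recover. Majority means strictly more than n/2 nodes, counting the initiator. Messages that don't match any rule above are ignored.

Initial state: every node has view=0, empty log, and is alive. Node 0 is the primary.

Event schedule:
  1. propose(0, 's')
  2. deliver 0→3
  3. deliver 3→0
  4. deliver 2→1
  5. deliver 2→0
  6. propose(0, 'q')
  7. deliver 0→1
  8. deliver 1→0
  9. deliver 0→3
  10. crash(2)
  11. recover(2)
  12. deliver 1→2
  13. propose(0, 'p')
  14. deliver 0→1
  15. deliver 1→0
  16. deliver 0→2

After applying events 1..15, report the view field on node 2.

0

1. propose(0,'s'):  nop
2. deliver 0→3:  <3:back v0 s>
3. deliver 3→0:  nop
4. deliver 2→1:  nop
5. deliver 2→0:  nop
6. propose(0,'q'):  nop
7. deliver 0→1:  <1:back v0 s>
8. deliver 1→0:  nop
9. deliver 0→3:  <3:back v0 s,q>
10. crash(2):  <2:✗back v0 ->
11. recover(2):  <2:back v0 ->
12. deliver 1→2:  nop
13. propose(0,'p'):  nop
14. deliver 0→1:  <1:back v0 s,q>
15. deliver 1→0:  nop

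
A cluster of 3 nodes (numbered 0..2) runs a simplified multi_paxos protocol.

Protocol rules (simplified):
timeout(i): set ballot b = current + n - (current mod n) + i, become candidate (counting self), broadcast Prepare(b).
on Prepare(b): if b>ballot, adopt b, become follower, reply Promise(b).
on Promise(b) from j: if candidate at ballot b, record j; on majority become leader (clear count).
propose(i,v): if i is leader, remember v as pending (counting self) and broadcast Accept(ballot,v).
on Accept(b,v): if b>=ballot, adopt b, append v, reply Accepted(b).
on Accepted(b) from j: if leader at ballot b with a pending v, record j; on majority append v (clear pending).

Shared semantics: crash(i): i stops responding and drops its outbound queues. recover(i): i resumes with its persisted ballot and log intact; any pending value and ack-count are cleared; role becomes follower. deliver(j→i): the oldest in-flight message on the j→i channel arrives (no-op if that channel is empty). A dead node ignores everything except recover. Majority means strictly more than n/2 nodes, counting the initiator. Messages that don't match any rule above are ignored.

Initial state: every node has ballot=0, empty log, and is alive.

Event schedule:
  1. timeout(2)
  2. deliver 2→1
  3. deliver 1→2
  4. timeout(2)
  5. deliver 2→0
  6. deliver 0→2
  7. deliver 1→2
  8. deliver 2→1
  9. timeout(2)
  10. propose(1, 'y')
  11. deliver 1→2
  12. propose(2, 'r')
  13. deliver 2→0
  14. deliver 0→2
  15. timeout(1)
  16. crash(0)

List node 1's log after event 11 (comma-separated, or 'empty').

after 1 — timeout(2): n2:cand/b5/[-]
after 2 — deliver 2→1: n1:foll/b5/[-]
after 3 — deliver 1→2: n2:lead/b5/[-]
after 4 — timeout(2): n2:cand/b8/[-]
after 5 — deliver 2→0: n0:foll/b5/[-]
after 6 — deliver 0→2: ·
after 7 — deliver 1→2: ·
after 8 — deliver 2→1: n1:foll/b8/[-]
after 9 — timeout(2): n2:cand/b11/[-]
after 10 — propose(1,'y'): ·
after 11 — deliver 1→2: ·

empty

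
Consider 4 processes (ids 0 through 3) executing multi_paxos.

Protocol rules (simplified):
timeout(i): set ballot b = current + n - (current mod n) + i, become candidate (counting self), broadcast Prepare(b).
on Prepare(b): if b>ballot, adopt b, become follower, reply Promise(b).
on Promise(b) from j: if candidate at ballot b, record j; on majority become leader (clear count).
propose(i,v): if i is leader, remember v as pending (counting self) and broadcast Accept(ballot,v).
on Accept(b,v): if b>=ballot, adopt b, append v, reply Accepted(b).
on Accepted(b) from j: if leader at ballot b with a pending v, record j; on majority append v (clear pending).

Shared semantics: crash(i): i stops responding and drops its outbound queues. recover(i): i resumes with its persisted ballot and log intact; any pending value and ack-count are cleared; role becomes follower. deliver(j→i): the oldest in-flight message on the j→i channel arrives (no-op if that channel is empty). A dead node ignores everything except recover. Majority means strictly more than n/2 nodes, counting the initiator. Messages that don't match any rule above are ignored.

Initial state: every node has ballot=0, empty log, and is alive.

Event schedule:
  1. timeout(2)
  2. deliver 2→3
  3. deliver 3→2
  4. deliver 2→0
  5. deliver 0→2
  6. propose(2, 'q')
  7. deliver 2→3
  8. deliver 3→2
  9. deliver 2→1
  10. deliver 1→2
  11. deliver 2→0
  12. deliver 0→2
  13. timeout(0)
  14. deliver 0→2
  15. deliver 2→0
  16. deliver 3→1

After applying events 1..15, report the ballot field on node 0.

8

after 1 — timeout(2): n2:cand/b6/[-]
after 2 — deliver 2→3: n3:foll/b6/[-]
after 3 — deliver 3→2: ·
after 4 — deliver 2→0: n0:foll/b6/[-]
after 5 — deliver 0→2: n2:lead/b6/[-]
after 6 — propose(2,'q'): ·
after 7 — deliver 2→3: n3:foll/b6/[q]
after 8 — deliver 3→2: ·
after 9 — deliver 2→1: n1:foll/b6/[-]
after 10 — deliver 1→2: ·
after 11 — deliver 2→0: n0:foll/b6/[q]
after 12 — deliver 0→2: n2:lead/b6/[q]
after 13 — timeout(0): n0:cand/b8/[q]
after 14 — deliver 0→2: n2:foll/b8/[q]
after 15 — deliver 2→0: ·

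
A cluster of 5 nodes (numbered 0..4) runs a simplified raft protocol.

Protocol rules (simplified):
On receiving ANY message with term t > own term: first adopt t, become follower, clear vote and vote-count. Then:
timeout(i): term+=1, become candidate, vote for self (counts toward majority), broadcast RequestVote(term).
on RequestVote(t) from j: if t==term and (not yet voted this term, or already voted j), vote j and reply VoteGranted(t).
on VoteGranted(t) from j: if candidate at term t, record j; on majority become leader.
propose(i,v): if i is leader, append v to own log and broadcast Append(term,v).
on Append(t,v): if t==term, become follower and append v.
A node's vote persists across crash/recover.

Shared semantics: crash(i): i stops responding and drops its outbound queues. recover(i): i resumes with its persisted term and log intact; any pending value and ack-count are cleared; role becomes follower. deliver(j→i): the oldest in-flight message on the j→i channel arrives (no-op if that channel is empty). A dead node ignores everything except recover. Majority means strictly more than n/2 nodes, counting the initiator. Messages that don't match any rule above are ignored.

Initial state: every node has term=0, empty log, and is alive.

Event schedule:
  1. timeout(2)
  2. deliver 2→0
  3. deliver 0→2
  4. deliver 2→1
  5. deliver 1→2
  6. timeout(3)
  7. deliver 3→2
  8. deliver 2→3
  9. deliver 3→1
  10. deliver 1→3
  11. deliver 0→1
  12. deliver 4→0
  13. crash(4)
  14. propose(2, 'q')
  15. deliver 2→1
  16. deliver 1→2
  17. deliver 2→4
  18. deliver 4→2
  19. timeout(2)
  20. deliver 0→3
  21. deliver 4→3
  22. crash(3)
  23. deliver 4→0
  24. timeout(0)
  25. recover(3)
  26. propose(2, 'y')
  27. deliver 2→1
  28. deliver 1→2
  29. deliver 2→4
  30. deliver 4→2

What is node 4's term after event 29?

0

after 1 — timeout(2): n2:cand/t1/[-]
after 2 — deliver 2→0: n0:foll/t1/[-]
after 3 — deliver 0→2: ·
after 4 — deliver 2→1: n1:foll/t1/[-]
after 5 — deliver 1→2: n2:lead/t1/[-]
after 6 — timeout(3): n3:cand/t1/[-]
after 7 — deliver 3→2: ·
after 8 — deliver 2→3: ·
after 9 — deliver 3→1: ·
after 10 — deliver 1→3: ·
after 11 — deliver 0→1: ·
after 12 — deliver 4→0: ·
after 13 — crash(4): n4:✗foll/t0/[-]
after 14 — propose(2,'q'): n2:lead/t1/[q]
after 15 — deliver 2→1: n1:foll/t1/[q]
after 16 — deliver 1→2: ·
after 17 — deliver 2→4: ·
after 18 — deliver 4→2: ·
after 19 — timeout(2): n2:cand/t2/[q]
after 20 — deliver 0→3: ·
after 21 — deliver 4→3: ·
after 22 — crash(3): n3:✗cand/t1/[-]
after 23 — deliver 4→0: ·
after 24 — timeout(0): n0:cand/t2/[-]
after 25 — recover(3): n3:foll/t1/[-]
after 26 — propose(2,'y'): ·
after 27 — deliver 2→1: n1:foll/t2/[q]
after 28 — deliver 1→2: ·
after 29 — deliver 2→4: ·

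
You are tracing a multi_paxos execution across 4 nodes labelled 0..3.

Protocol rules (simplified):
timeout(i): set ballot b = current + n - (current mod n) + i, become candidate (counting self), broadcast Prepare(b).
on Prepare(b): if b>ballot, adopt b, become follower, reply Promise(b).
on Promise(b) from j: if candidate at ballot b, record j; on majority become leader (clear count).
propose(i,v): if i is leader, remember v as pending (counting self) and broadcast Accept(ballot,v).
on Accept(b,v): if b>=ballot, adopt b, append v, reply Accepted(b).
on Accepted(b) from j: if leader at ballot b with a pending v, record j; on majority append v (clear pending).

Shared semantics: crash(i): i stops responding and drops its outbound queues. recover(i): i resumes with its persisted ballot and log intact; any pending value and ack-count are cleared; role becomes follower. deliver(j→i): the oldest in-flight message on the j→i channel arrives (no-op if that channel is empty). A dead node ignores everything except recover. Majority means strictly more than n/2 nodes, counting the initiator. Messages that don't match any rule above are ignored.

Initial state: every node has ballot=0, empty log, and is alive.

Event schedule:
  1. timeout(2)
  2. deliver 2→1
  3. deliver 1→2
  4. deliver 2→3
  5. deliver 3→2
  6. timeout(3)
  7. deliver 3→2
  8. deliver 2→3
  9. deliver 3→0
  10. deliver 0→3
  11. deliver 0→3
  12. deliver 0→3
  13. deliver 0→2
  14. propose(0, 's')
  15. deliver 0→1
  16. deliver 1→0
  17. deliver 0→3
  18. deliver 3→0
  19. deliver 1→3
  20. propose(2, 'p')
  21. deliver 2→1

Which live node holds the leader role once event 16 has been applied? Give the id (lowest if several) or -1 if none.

step 1 timeout(2): 2={cand,b=6,log=-}
step 2 deliver 2→1: 1={foll,b=6,log=-}
step 3 deliver 1→2: —
step 4 deliver 2→3: 3={foll,b=6,log=-}
step 5 deliver 3→2: 2={lead,b=6,log=-}
step 6 timeout(3): 3={cand,b=11,log=-}
step 7 deliver 3→2: 2={foll,b=11,log=-}
step 8 deliver 2→3: —
step 9 deliver 3→0: 0={foll,b=11,log=-}
step 10 deliver 0→3: 3={lead,b=11,log=-}
step 11 deliver 0→3: —
step 12 deliver 0→3: —
step 13 deliver 0→2: —
step 14 propose(0,'s'): —
step 15 deliver 0→1: —
step 16 deliver 1→0: —

3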